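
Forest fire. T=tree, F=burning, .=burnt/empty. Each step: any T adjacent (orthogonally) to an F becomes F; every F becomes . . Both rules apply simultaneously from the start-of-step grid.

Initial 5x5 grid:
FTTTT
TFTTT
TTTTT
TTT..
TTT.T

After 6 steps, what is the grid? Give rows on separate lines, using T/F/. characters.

Step 1: 4 trees catch fire, 2 burn out
  .FTTT
  F.FTT
  TFTTT
  TTT..
  TTT.T
Step 2: 5 trees catch fire, 4 burn out
  ..FTT
  ...FT
  F.FTT
  TFT..
  TTT.T
Step 3: 6 trees catch fire, 5 burn out
  ...FT
  ....F
  ...FT
  F.F..
  TFT.T
Step 4: 4 trees catch fire, 6 burn out
  ....F
  .....
  ....F
  .....
  F.F.T
Step 5: 0 trees catch fire, 4 burn out
  .....
  .....
  .....
  .....
  ....T
Step 6: 0 trees catch fire, 0 burn out
  .....
  .....
  .....
  .....
  ....T

.....
.....
.....
.....
....T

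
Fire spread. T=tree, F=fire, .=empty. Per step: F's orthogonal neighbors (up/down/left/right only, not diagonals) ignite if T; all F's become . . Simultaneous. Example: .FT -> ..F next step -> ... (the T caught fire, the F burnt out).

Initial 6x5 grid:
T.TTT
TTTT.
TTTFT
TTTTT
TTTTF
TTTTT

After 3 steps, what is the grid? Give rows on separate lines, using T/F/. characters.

Step 1: 7 trees catch fire, 2 burn out
  T.TTT
  TTTF.
  TTF.F
  TTTFF
  TTTF.
  TTTTF
Step 2: 6 trees catch fire, 7 burn out
  T.TFT
  TTF..
  TF...
  TTF..
  TTF..
  TTTF.
Step 3: 7 trees catch fire, 6 burn out
  T.F.F
  TF...
  F....
  TF...
  TF...
  TTF..

T.F.F
TF...
F....
TF...
TF...
TTF..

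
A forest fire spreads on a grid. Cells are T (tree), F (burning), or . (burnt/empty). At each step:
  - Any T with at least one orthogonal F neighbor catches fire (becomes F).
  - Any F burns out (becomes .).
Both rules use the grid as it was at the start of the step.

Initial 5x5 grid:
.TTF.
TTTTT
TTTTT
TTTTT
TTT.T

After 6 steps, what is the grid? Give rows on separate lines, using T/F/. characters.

Step 1: 2 trees catch fire, 1 burn out
  .TF..
  TTTFT
  TTTTT
  TTTTT
  TTT.T
Step 2: 4 trees catch fire, 2 burn out
  .F...
  TTF.F
  TTTFT
  TTTTT
  TTT.T
Step 3: 4 trees catch fire, 4 burn out
  .....
  TF...
  TTF.F
  TTTFT
  TTT.T
Step 4: 4 trees catch fire, 4 burn out
  .....
  F....
  TF...
  TTF.F
  TTT.T
Step 5: 4 trees catch fire, 4 burn out
  .....
  .....
  F....
  TF...
  TTF.F
Step 6: 2 trees catch fire, 4 burn out
  .....
  .....
  .....
  F....
  TF...

.....
.....
.....
F....
TF...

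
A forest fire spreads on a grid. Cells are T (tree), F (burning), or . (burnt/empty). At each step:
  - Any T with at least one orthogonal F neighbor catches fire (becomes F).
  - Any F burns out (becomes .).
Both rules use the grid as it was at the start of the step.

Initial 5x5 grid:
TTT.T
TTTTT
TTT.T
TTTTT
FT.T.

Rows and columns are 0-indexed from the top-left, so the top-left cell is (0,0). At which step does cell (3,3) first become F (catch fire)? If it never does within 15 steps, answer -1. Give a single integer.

Step 1: cell (3,3)='T' (+2 fires, +1 burnt)
Step 2: cell (3,3)='T' (+2 fires, +2 burnt)
Step 3: cell (3,3)='T' (+3 fires, +2 burnt)
Step 4: cell (3,3)='F' (+4 fires, +3 burnt)
  -> target ignites at step 4
Step 5: cell (3,3)='.' (+4 fires, +4 burnt)
Step 6: cell (3,3)='.' (+3 fires, +4 burnt)
Step 7: cell (3,3)='.' (+1 fires, +3 burnt)
Step 8: cell (3,3)='.' (+1 fires, +1 burnt)
Step 9: cell (3,3)='.' (+0 fires, +1 burnt)
  fire out at step 9

4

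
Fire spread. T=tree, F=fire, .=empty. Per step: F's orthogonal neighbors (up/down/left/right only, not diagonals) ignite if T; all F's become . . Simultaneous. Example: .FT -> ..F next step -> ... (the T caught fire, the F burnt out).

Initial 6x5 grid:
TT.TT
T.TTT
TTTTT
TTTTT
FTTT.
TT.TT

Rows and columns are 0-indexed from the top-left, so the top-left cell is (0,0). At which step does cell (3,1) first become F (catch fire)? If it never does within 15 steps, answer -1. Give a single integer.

Step 1: cell (3,1)='T' (+3 fires, +1 burnt)
Step 2: cell (3,1)='F' (+4 fires, +3 burnt)
  -> target ignites at step 2
Step 3: cell (3,1)='.' (+4 fires, +4 burnt)
Step 4: cell (3,1)='.' (+4 fires, +4 burnt)
Step 5: cell (3,1)='.' (+5 fires, +4 burnt)
Step 6: cell (3,1)='.' (+2 fires, +5 burnt)
Step 7: cell (3,1)='.' (+2 fires, +2 burnt)
Step 8: cell (3,1)='.' (+1 fires, +2 burnt)
Step 9: cell (3,1)='.' (+0 fires, +1 burnt)
  fire out at step 9

2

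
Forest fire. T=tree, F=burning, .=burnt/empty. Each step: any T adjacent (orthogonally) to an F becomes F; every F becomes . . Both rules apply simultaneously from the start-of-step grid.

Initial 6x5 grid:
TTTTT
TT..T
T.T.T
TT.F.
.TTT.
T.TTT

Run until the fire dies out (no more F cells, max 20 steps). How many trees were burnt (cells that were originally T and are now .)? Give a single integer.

Step 1: +1 fires, +1 burnt (F count now 1)
Step 2: +2 fires, +1 burnt (F count now 2)
Step 3: +3 fires, +2 burnt (F count now 3)
Step 4: +1 fires, +3 burnt (F count now 1)
Step 5: +1 fires, +1 burnt (F count now 1)
Step 6: +1 fires, +1 burnt (F count now 1)
Step 7: +1 fires, +1 burnt (F count now 1)
Step 8: +2 fires, +1 burnt (F count now 2)
Step 9: +1 fires, +2 burnt (F count now 1)
Step 10: +1 fires, +1 burnt (F count now 1)
Step 11: +1 fires, +1 burnt (F count now 1)
Step 12: +1 fires, +1 burnt (F count now 1)
Step 13: +1 fires, +1 burnt (F count now 1)
Step 14: +1 fires, +1 burnt (F count now 1)
Step 15: +0 fires, +1 burnt (F count now 0)
Fire out after step 15
Initially T: 20, now '.': 28
Total burnt (originally-T cells now '.'): 18

Answer: 18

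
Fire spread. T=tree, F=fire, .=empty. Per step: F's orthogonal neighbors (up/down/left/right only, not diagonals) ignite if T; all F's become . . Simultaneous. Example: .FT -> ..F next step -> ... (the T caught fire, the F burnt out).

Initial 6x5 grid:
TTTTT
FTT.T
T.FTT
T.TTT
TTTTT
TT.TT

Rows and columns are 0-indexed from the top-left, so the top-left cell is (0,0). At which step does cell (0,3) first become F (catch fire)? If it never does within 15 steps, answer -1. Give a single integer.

Step 1: cell (0,3)='T' (+6 fires, +2 burnt)
Step 2: cell (0,3)='T' (+6 fires, +6 burnt)
Step 3: cell (0,3)='F' (+6 fires, +6 burnt)
  -> target ignites at step 3
Step 4: cell (0,3)='.' (+5 fires, +6 burnt)
Step 5: cell (0,3)='.' (+1 fires, +5 burnt)
Step 6: cell (0,3)='.' (+0 fires, +1 burnt)
  fire out at step 6

3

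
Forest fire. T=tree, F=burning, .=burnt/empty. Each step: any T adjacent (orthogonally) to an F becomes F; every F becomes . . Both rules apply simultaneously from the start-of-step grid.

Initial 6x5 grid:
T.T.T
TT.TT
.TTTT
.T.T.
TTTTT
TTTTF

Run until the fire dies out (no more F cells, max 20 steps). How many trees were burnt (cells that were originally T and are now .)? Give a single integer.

Answer: 21

Derivation:
Step 1: +2 fires, +1 burnt (F count now 2)
Step 2: +2 fires, +2 burnt (F count now 2)
Step 3: +3 fires, +2 burnt (F count now 3)
Step 4: +3 fires, +3 burnt (F count now 3)
Step 5: +5 fires, +3 burnt (F count now 5)
Step 6: +2 fires, +5 burnt (F count now 2)
Step 7: +2 fires, +2 burnt (F count now 2)
Step 8: +1 fires, +2 burnt (F count now 1)
Step 9: +1 fires, +1 burnt (F count now 1)
Step 10: +0 fires, +1 burnt (F count now 0)
Fire out after step 10
Initially T: 22, now '.': 29
Total burnt (originally-T cells now '.'): 21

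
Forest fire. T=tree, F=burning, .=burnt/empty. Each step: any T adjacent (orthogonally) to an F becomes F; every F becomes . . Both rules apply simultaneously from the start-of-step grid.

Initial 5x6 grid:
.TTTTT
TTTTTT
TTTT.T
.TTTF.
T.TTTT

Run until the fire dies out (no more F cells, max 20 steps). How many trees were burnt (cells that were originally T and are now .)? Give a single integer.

Answer: 23

Derivation:
Step 1: +2 fires, +1 burnt (F count now 2)
Step 2: +4 fires, +2 burnt (F count now 4)
Step 3: +4 fires, +4 burnt (F count now 4)
Step 4: +4 fires, +4 burnt (F count now 4)
Step 5: +5 fires, +4 burnt (F count now 5)
Step 6: +4 fires, +5 burnt (F count now 4)
Step 7: +0 fires, +4 burnt (F count now 0)
Fire out after step 7
Initially T: 24, now '.': 29
Total burnt (originally-T cells now '.'): 23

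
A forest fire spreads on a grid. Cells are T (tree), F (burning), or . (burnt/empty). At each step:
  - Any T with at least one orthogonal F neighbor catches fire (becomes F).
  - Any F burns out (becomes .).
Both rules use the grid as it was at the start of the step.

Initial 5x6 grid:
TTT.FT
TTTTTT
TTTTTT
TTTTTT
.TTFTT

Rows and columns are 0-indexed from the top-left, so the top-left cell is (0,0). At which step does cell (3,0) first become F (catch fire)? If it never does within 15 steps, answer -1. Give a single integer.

Step 1: cell (3,0)='T' (+5 fires, +2 burnt)
Step 2: cell (3,0)='T' (+8 fires, +5 burnt)
Step 3: cell (3,0)='T' (+5 fires, +8 burnt)
Step 4: cell (3,0)='F' (+4 fires, +5 burnt)
  -> target ignites at step 4
Step 5: cell (3,0)='.' (+3 fires, +4 burnt)
Step 6: cell (3,0)='.' (+1 fires, +3 burnt)
Step 7: cell (3,0)='.' (+0 fires, +1 burnt)
  fire out at step 7

4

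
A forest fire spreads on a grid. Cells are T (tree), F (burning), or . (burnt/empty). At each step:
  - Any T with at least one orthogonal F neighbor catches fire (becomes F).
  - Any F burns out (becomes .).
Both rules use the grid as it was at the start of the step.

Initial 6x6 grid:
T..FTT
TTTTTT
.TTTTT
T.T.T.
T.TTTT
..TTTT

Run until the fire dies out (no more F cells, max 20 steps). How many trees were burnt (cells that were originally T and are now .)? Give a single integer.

Step 1: +2 fires, +1 burnt (F count now 2)
Step 2: +4 fires, +2 burnt (F count now 4)
Step 3: +4 fires, +4 burnt (F count now 4)
Step 4: +5 fires, +4 burnt (F count now 5)
Step 5: +3 fires, +5 burnt (F count now 3)
Step 6: +4 fires, +3 burnt (F count now 4)
Step 7: +2 fires, +4 burnt (F count now 2)
Step 8: +0 fires, +2 burnt (F count now 0)
Fire out after step 8
Initially T: 26, now '.': 34
Total burnt (originally-T cells now '.'): 24

Answer: 24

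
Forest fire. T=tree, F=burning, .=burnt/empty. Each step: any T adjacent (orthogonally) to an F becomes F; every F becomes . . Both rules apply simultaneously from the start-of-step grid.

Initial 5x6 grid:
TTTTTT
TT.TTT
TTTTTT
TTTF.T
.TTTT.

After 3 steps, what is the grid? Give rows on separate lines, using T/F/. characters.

Step 1: 3 trees catch fire, 1 burn out
  TTTTTT
  TT.TTT
  TTTFTT
  TTF..T
  .TTFT.
Step 2: 6 trees catch fire, 3 burn out
  TTTTTT
  TT.FTT
  TTF.FT
  TF...T
  .TF.F.
Step 3: 6 trees catch fire, 6 burn out
  TTTFTT
  TT..FT
  TF...F
  F....T
  .F....

TTTFTT
TT..FT
TF...F
F....T
.F....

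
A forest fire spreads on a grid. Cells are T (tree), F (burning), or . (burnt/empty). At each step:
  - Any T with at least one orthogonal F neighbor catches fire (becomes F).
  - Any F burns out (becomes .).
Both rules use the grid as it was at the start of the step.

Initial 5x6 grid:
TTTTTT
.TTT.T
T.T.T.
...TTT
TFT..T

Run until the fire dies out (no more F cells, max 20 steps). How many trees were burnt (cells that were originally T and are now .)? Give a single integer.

Answer: 2

Derivation:
Step 1: +2 fires, +1 burnt (F count now 2)
Step 2: +0 fires, +2 burnt (F count now 0)
Fire out after step 2
Initially T: 19, now '.': 13
Total burnt (originally-T cells now '.'): 2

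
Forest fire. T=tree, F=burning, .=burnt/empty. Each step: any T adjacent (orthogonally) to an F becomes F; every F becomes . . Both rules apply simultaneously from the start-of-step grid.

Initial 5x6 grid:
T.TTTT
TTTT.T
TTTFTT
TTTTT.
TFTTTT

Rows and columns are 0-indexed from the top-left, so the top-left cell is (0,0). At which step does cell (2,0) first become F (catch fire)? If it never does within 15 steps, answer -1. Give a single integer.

Step 1: cell (2,0)='T' (+7 fires, +2 burnt)
Step 2: cell (2,0)='T' (+8 fires, +7 burnt)
Step 3: cell (2,0)='F' (+6 fires, +8 burnt)
  -> target ignites at step 3
Step 4: cell (2,0)='.' (+3 fires, +6 burnt)
Step 5: cell (2,0)='.' (+1 fires, +3 burnt)
Step 6: cell (2,0)='.' (+0 fires, +1 burnt)
  fire out at step 6

3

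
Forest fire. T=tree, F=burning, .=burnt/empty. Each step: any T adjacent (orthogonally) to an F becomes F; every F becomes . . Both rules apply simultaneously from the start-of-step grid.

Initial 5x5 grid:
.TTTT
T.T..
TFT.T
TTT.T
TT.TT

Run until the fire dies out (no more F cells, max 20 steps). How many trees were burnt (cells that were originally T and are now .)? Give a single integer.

Answer: 13

Derivation:
Step 1: +3 fires, +1 burnt (F count now 3)
Step 2: +5 fires, +3 burnt (F count now 5)
Step 3: +2 fires, +5 burnt (F count now 2)
Step 4: +2 fires, +2 burnt (F count now 2)
Step 5: +1 fires, +2 burnt (F count now 1)
Step 6: +0 fires, +1 burnt (F count now 0)
Fire out after step 6
Initially T: 17, now '.': 21
Total burnt (originally-T cells now '.'): 13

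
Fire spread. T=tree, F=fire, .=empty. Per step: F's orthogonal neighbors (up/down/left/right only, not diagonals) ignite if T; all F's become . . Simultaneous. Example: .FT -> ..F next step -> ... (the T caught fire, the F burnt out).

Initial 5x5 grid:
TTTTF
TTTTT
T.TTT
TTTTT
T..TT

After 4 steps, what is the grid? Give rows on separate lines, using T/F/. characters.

Step 1: 2 trees catch fire, 1 burn out
  TTTF.
  TTTTF
  T.TTT
  TTTTT
  T..TT
Step 2: 3 trees catch fire, 2 burn out
  TTF..
  TTTF.
  T.TTF
  TTTTT
  T..TT
Step 3: 4 trees catch fire, 3 burn out
  TF...
  TTF..
  T.TF.
  TTTTF
  T..TT
Step 4: 5 trees catch fire, 4 burn out
  F....
  TF...
  T.F..
  TTTF.
  T..TF

F....
TF...
T.F..
TTTF.
T..TF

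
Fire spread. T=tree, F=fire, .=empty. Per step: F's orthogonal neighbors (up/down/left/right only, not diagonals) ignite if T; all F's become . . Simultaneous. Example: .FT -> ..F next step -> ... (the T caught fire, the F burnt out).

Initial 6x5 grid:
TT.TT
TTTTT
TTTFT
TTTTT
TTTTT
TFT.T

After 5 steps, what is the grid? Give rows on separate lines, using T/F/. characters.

Step 1: 7 trees catch fire, 2 burn out
  TT.TT
  TTTFT
  TTF.F
  TTTFT
  TFTTT
  F.F.T
Step 2: 10 trees catch fire, 7 burn out
  TT.FT
  TTF.F
  TF...
  TFF.F
  F.FFT
  ....T
Step 3: 5 trees catch fire, 10 burn out
  TT..F
  TF...
  F....
  F....
  ....F
  ....T
Step 4: 3 trees catch fire, 5 burn out
  TF...
  F....
  .....
  .....
  .....
  ....F
Step 5: 1 trees catch fire, 3 burn out
  F....
  .....
  .....
  .....
  .....
  .....

F....
.....
.....
.....
.....
.....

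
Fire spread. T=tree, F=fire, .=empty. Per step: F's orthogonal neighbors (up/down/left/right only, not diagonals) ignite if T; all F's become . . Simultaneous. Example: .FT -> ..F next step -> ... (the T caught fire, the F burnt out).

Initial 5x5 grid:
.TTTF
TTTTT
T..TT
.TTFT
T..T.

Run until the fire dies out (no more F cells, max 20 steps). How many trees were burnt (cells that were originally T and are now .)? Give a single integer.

Step 1: +6 fires, +2 burnt (F count now 6)
Step 2: +4 fires, +6 burnt (F count now 4)
Step 3: +2 fires, +4 burnt (F count now 2)
Step 4: +1 fires, +2 burnt (F count now 1)
Step 5: +1 fires, +1 burnt (F count now 1)
Step 6: +1 fires, +1 burnt (F count now 1)
Step 7: +0 fires, +1 burnt (F count now 0)
Fire out after step 7
Initially T: 16, now '.': 24
Total burnt (originally-T cells now '.'): 15

Answer: 15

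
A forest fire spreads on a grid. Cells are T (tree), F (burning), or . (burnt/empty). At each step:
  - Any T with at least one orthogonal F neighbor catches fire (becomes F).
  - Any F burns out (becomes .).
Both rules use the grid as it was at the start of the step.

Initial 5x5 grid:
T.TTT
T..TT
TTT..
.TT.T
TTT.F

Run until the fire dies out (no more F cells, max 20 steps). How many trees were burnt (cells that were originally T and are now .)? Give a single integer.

Step 1: +1 fires, +1 burnt (F count now 1)
Step 2: +0 fires, +1 burnt (F count now 0)
Fire out after step 2
Initially T: 16, now '.': 10
Total burnt (originally-T cells now '.'): 1

Answer: 1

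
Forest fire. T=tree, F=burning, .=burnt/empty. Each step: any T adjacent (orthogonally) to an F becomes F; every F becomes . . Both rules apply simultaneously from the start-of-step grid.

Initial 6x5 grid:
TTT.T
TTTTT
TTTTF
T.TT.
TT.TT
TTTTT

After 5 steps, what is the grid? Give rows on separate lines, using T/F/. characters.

Step 1: 2 trees catch fire, 1 burn out
  TTT.T
  TTTTF
  TTTF.
  T.TT.
  TT.TT
  TTTTT
Step 2: 4 trees catch fire, 2 burn out
  TTT.F
  TTTF.
  TTF..
  T.TF.
  TT.TT
  TTTTT
Step 3: 4 trees catch fire, 4 burn out
  TTT..
  TTF..
  TF...
  T.F..
  TT.FT
  TTTTT
Step 4: 5 trees catch fire, 4 burn out
  TTF..
  TF...
  F....
  T....
  TT..F
  TTTFT
Step 5: 5 trees catch fire, 5 burn out
  TF...
  F....
  .....
  F....
  TT...
  TTF.F

TF...
F....
.....
F....
TT...
TTF.F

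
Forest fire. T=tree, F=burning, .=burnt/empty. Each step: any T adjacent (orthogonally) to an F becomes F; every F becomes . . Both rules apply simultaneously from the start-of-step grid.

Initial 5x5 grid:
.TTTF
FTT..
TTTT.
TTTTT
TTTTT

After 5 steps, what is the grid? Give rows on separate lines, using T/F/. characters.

Step 1: 3 trees catch fire, 2 burn out
  .TTF.
  .FT..
  FTTT.
  TTTTT
  TTTTT
Step 2: 5 trees catch fire, 3 burn out
  .FF..
  ..F..
  .FTT.
  FTTTT
  TTTTT
Step 3: 3 trees catch fire, 5 burn out
  .....
  .....
  ..FT.
  .FTTT
  FTTTT
Step 4: 3 trees catch fire, 3 burn out
  .....
  .....
  ...F.
  ..FTT
  .FTTT
Step 5: 2 trees catch fire, 3 burn out
  .....
  .....
  .....
  ...FT
  ..FTT

.....
.....
.....
...FT
..FTT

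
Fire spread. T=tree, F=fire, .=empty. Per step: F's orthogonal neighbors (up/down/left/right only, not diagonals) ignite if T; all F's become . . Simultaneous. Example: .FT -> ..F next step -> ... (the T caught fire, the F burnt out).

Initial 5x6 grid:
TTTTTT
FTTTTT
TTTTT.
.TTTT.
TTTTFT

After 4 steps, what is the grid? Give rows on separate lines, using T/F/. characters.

Step 1: 6 trees catch fire, 2 burn out
  FTTTTT
  .FTTTT
  FTTTT.
  .TTTF.
  TTTF.F
Step 2: 6 trees catch fire, 6 burn out
  .FTTTT
  ..FTTT
  .FTTF.
  .TTF..
  TTF...
Step 3: 8 trees catch fire, 6 burn out
  ..FTTT
  ...FFT
  ..FF..
  .FF...
  TF....
Step 4: 4 trees catch fire, 8 burn out
  ...FFT
  .....F
  ......
  ......
  F.....

...FFT
.....F
......
......
F.....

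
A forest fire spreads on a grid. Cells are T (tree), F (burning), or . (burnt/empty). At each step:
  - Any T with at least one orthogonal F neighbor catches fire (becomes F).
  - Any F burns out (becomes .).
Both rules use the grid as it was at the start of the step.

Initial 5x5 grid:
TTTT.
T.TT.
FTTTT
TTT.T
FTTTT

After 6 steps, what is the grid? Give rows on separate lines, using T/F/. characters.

Step 1: 4 trees catch fire, 2 burn out
  TTTT.
  F.TT.
  .FTTT
  FTT.T
  .FTTT
Step 2: 4 trees catch fire, 4 burn out
  FTTT.
  ..TT.
  ..FTT
  .FT.T
  ..FTT
Step 3: 5 trees catch fire, 4 burn out
  .FTT.
  ..FT.
  ...FT
  ..F.T
  ...FT
Step 4: 4 trees catch fire, 5 burn out
  ..FT.
  ...F.
  ....F
  ....T
  ....F
Step 5: 2 trees catch fire, 4 burn out
  ...F.
  .....
  .....
  ....F
  .....
Step 6: 0 trees catch fire, 2 burn out
  .....
  .....
  .....
  .....
  .....

.....
.....
.....
.....
.....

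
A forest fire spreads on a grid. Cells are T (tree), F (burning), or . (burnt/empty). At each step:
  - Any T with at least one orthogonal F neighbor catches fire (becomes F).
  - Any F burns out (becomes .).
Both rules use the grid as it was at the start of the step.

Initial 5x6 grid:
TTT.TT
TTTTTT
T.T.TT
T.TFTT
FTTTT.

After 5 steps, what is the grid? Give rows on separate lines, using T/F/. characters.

Step 1: 5 trees catch fire, 2 burn out
  TTT.TT
  TTTTTT
  T.T.TT
  F.F.FT
  .FTFT.
Step 2: 6 trees catch fire, 5 burn out
  TTT.TT
  TTTTTT
  F.F.FT
  .....F
  ..F.F.
Step 3: 4 trees catch fire, 6 burn out
  TTT.TT
  FTFTFT
  .....F
  ......
  ......
Step 4: 6 trees catch fire, 4 burn out
  FTF.FT
  .F.F.F
  ......
  ......
  ......
Step 5: 2 trees catch fire, 6 burn out
  .F...F
  ......
  ......
  ......
  ......

.F...F
......
......
......
......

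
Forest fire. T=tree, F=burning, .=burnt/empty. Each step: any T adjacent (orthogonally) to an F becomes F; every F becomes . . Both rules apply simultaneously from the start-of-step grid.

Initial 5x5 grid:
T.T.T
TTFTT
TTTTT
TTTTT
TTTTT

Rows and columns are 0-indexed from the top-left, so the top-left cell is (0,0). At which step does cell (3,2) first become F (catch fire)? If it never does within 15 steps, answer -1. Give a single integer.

Step 1: cell (3,2)='T' (+4 fires, +1 burnt)
Step 2: cell (3,2)='F' (+5 fires, +4 burnt)
  -> target ignites at step 2
Step 3: cell (3,2)='.' (+7 fires, +5 burnt)
Step 4: cell (3,2)='.' (+4 fires, +7 burnt)
Step 5: cell (3,2)='.' (+2 fires, +4 burnt)
Step 6: cell (3,2)='.' (+0 fires, +2 burnt)
  fire out at step 6

2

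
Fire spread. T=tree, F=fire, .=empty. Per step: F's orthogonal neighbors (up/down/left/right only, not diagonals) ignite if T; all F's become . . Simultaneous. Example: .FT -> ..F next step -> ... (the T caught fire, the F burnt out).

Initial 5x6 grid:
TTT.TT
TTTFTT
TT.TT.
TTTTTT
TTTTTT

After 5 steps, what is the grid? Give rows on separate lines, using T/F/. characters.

Step 1: 3 trees catch fire, 1 burn out
  TTT.TT
  TTF.FT
  TT.FT.
  TTTTTT
  TTTTTT
Step 2: 6 trees catch fire, 3 burn out
  TTF.FT
  TF...F
  TT..F.
  TTTFTT
  TTTTTT
Step 3: 7 trees catch fire, 6 burn out
  TF...F
  F.....
  TF....
  TTF.FT
  TTTFTT
Step 4: 6 trees catch fire, 7 burn out
  F.....
  ......
  F.....
  TF...F
  TTF.FT
Step 5: 3 trees catch fire, 6 burn out
  ......
  ......
  ......
  F.....
  TF...F

......
......
......
F.....
TF...F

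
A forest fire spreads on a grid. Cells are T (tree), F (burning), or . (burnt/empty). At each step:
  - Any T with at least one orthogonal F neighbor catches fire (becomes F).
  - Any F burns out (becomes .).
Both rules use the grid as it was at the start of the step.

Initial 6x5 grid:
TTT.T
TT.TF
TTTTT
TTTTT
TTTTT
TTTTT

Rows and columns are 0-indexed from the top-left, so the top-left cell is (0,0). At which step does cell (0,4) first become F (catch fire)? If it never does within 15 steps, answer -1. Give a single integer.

Step 1: cell (0,4)='F' (+3 fires, +1 burnt)
  -> target ignites at step 1
Step 2: cell (0,4)='.' (+2 fires, +3 burnt)
Step 3: cell (0,4)='.' (+3 fires, +2 burnt)
Step 4: cell (0,4)='.' (+4 fires, +3 burnt)
Step 5: cell (0,4)='.' (+5 fires, +4 burnt)
Step 6: cell (0,4)='.' (+5 fires, +5 burnt)
Step 7: cell (0,4)='.' (+4 fires, +5 burnt)
Step 8: cell (0,4)='.' (+1 fires, +4 burnt)
Step 9: cell (0,4)='.' (+0 fires, +1 burnt)
  fire out at step 9

1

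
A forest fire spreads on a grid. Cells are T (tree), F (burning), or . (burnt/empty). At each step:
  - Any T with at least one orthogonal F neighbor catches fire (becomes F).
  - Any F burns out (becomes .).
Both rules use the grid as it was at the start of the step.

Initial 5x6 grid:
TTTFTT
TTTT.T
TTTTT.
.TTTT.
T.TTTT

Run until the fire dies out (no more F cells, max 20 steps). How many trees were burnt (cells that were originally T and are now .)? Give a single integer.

Answer: 23

Derivation:
Step 1: +3 fires, +1 burnt (F count now 3)
Step 2: +4 fires, +3 burnt (F count now 4)
Step 3: +6 fires, +4 burnt (F count now 6)
Step 4: +5 fires, +6 burnt (F count now 5)
Step 5: +4 fires, +5 burnt (F count now 4)
Step 6: +1 fires, +4 burnt (F count now 1)
Step 7: +0 fires, +1 burnt (F count now 0)
Fire out after step 7
Initially T: 24, now '.': 29
Total burnt (originally-T cells now '.'): 23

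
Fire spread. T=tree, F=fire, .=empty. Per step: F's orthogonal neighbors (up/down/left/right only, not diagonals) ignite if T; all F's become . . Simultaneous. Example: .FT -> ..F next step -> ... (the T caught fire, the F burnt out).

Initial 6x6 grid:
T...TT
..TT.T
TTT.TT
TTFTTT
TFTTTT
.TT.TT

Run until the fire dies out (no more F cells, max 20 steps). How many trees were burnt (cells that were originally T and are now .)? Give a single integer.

Step 1: +6 fires, +2 burnt (F count now 6)
Step 2: +6 fires, +6 burnt (F count now 6)
Step 3: +5 fires, +6 burnt (F count now 5)
Step 4: +3 fires, +5 burnt (F count now 3)
Step 5: +2 fires, +3 burnt (F count now 2)
Step 6: +1 fires, +2 burnt (F count now 1)
Step 7: +1 fires, +1 burnt (F count now 1)
Step 8: +0 fires, +1 burnt (F count now 0)
Fire out after step 8
Initially T: 25, now '.': 35
Total burnt (originally-T cells now '.'): 24

Answer: 24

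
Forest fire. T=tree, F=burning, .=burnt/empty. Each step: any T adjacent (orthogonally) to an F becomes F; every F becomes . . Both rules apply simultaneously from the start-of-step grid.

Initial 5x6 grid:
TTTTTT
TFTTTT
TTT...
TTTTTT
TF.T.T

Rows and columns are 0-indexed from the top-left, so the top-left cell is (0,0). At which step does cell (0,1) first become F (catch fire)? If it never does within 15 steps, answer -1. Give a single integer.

Step 1: cell (0,1)='F' (+6 fires, +2 burnt)
  -> target ignites at step 1
Step 2: cell (0,1)='.' (+7 fires, +6 burnt)
Step 3: cell (0,1)='.' (+3 fires, +7 burnt)
Step 4: cell (0,1)='.' (+4 fires, +3 burnt)
Step 5: cell (0,1)='.' (+2 fires, +4 burnt)
Step 6: cell (0,1)='.' (+1 fires, +2 burnt)
Step 7: cell (0,1)='.' (+0 fires, +1 burnt)
  fire out at step 7

1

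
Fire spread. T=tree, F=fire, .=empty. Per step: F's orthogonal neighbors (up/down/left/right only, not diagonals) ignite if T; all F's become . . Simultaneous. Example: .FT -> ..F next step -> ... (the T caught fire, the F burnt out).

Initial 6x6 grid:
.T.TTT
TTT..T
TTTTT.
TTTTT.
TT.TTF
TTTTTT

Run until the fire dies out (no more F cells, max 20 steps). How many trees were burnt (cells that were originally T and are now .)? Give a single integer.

Answer: 24

Derivation:
Step 1: +2 fires, +1 burnt (F count now 2)
Step 2: +3 fires, +2 burnt (F count now 3)
Step 3: +3 fires, +3 burnt (F count now 3)
Step 4: +3 fires, +3 burnt (F count now 3)
Step 5: +3 fires, +3 burnt (F count now 3)
Step 6: +5 fires, +3 burnt (F count now 5)
Step 7: +3 fires, +5 burnt (F count now 3)
Step 8: +2 fires, +3 burnt (F count now 2)
Step 9: +0 fires, +2 burnt (F count now 0)
Fire out after step 9
Initially T: 28, now '.': 32
Total burnt (originally-T cells now '.'): 24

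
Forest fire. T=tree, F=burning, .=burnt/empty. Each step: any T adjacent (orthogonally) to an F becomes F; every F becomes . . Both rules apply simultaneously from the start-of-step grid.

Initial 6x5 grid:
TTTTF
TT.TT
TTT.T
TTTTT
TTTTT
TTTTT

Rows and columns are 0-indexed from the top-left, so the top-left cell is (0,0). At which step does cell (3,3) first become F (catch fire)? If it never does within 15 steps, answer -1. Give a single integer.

Step 1: cell (3,3)='T' (+2 fires, +1 burnt)
Step 2: cell (3,3)='T' (+3 fires, +2 burnt)
Step 3: cell (3,3)='T' (+2 fires, +3 burnt)
Step 4: cell (3,3)='F' (+4 fires, +2 burnt)
  -> target ignites at step 4
Step 5: cell (3,3)='.' (+5 fires, +4 burnt)
Step 6: cell (3,3)='.' (+5 fires, +5 burnt)
Step 7: cell (3,3)='.' (+3 fires, +5 burnt)
Step 8: cell (3,3)='.' (+2 fires, +3 burnt)
Step 9: cell (3,3)='.' (+1 fires, +2 burnt)
Step 10: cell (3,3)='.' (+0 fires, +1 burnt)
  fire out at step 10

4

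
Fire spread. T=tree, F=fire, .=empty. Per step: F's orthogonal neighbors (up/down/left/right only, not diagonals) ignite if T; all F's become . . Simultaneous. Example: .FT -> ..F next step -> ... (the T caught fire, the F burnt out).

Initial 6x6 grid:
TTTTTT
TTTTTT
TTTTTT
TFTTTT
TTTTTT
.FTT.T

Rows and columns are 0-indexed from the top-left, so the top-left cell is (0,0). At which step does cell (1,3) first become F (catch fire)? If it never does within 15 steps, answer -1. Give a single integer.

Step 1: cell (1,3)='T' (+5 fires, +2 burnt)
Step 2: cell (1,3)='T' (+7 fires, +5 burnt)
Step 3: cell (1,3)='T' (+6 fires, +7 burnt)
Step 4: cell (1,3)='F' (+6 fires, +6 burnt)
  -> target ignites at step 4
Step 5: cell (1,3)='.' (+4 fires, +6 burnt)
Step 6: cell (1,3)='.' (+3 fires, +4 burnt)
Step 7: cell (1,3)='.' (+1 fires, +3 burnt)
Step 8: cell (1,3)='.' (+0 fires, +1 burnt)
  fire out at step 8

4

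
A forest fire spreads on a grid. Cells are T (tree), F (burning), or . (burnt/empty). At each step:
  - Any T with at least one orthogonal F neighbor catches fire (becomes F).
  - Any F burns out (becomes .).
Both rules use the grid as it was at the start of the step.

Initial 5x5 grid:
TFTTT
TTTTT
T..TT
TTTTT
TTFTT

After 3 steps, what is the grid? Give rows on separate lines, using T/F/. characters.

Step 1: 6 trees catch fire, 2 burn out
  F.FTT
  TFTTT
  T..TT
  TTFTT
  TF.FT
Step 2: 7 trees catch fire, 6 burn out
  ...FT
  F.FTT
  T..TT
  TF.FT
  F...F
Step 3: 6 trees catch fire, 7 burn out
  ....F
  ...FT
  F..FT
  F...F
  .....

....F
...FT
F..FT
F...F
.....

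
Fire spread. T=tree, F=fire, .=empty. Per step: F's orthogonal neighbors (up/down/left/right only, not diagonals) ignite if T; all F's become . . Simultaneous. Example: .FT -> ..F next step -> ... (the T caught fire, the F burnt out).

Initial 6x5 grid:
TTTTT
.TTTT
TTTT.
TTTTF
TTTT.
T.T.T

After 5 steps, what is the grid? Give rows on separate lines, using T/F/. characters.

Step 1: 1 trees catch fire, 1 burn out
  TTTTT
  .TTTT
  TTTT.
  TTTF.
  TTTT.
  T.T.T
Step 2: 3 trees catch fire, 1 burn out
  TTTTT
  .TTTT
  TTTF.
  TTF..
  TTTF.
  T.T.T
Step 3: 4 trees catch fire, 3 burn out
  TTTTT
  .TTFT
  TTF..
  TF...
  TTF..
  T.T.T
Step 4: 7 trees catch fire, 4 burn out
  TTTFT
  .TF.F
  TF...
  F....
  TF...
  T.F.T
Step 5: 5 trees catch fire, 7 burn out
  TTF.F
  .F...
  F....
  .....
  F....
  T...T

TTF.F
.F...
F....
.....
F....
T...T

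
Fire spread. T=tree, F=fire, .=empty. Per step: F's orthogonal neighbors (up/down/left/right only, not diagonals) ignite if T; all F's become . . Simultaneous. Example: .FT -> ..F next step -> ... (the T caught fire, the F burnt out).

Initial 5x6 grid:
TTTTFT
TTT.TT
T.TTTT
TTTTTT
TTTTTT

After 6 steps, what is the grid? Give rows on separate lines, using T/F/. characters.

Step 1: 3 trees catch fire, 1 burn out
  TTTF.F
  TTT.FT
  T.TTTT
  TTTTTT
  TTTTTT
Step 2: 3 trees catch fire, 3 burn out
  TTF...
  TTT..F
  T.TTFT
  TTTTTT
  TTTTTT
Step 3: 5 trees catch fire, 3 burn out
  TF....
  TTF...
  T.TF.F
  TTTTFT
  TTTTTT
Step 4: 6 trees catch fire, 5 burn out
  F.....
  TF....
  T.F...
  TTTF.F
  TTTTFT
Step 5: 4 trees catch fire, 6 burn out
  ......
  F.....
  T.....
  TTF...
  TTTF.F
Step 6: 3 trees catch fire, 4 burn out
  ......
  ......
  F.....
  TF....
  TTF...

......
......
F.....
TF....
TTF...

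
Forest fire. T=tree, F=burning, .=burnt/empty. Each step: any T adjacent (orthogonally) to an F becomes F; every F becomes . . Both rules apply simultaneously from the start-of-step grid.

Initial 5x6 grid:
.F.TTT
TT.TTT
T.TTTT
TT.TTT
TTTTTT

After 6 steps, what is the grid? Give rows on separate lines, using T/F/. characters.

Step 1: 1 trees catch fire, 1 burn out
  ...TTT
  TF.TTT
  T.TTTT
  TT.TTT
  TTTTTT
Step 2: 1 trees catch fire, 1 burn out
  ...TTT
  F..TTT
  T.TTTT
  TT.TTT
  TTTTTT
Step 3: 1 trees catch fire, 1 burn out
  ...TTT
  ...TTT
  F.TTTT
  TT.TTT
  TTTTTT
Step 4: 1 trees catch fire, 1 burn out
  ...TTT
  ...TTT
  ..TTTT
  FT.TTT
  TTTTTT
Step 5: 2 trees catch fire, 1 burn out
  ...TTT
  ...TTT
  ..TTTT
  .F.TTT
  FTTTTT
Step 6: 1 trees catch fire, 2 burn out
  ...TTT
  ...TTT
  ..TTTT
  ...TTT
  .FTTTT

...TTT
...TTT
..TTTT
...TTT
.FTTTT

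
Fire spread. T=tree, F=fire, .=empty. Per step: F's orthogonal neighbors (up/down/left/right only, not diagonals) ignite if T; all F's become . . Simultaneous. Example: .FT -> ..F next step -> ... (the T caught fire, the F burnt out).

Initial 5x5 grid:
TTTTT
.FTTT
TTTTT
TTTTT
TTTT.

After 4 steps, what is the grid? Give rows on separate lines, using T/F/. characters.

Step 1: 3 trees catch fire, 1 burn out
  TFTTT
  ..FTT
  TFTTT
  TTTTT
  TTTT.
Step 2: 6 trees catch fire, 3 burn out
  F.FTT
  ...FT
  F.FTT
  TFTTT
  TTTT.
Step 3: 6 trees catch fire, 6 burn out
  ...FT
  ....F
  ...FT
  F.FTT
  TFTT.
Step 4: 5 trees catch fire, 6 burn out
  ....F
  .....
  ....F
  ...FT
  F.FT.

....F
.....
....F
...FT
F.FT.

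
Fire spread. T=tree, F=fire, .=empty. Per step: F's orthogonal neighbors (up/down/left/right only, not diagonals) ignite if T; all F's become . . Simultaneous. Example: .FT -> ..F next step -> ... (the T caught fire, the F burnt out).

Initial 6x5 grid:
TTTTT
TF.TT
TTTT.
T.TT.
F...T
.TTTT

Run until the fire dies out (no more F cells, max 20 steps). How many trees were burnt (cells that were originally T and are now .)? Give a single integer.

Step 1: +4 fires, +2 burnt (F count now 4)
Step 2: +4 fires, +4 burnt (F count now 4)
Step 3: +3 fires, +4 burnt (F count now 3)
Step 4: +3 fires, +3 burnt (F count now 3)
Step 5: +1 fires, +3 burnt (F count now 1)
Step 6: +0 fires, +1 burnt (F count now 0)
Fire out after step 6
Initially T: 20, now '.': 25
Total burnt (originally-T cells now '.'): 15

Answer: 15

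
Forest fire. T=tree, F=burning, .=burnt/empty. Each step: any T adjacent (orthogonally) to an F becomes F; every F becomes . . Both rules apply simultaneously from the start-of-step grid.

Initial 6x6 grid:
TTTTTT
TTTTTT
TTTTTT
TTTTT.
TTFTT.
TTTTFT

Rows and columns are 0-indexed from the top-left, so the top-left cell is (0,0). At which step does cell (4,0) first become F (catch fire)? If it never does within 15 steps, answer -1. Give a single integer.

Step 1: cell (4,0)='T' (+7 fires, +2 burnt)
Step 2: cell (4,0)='F' (+6 fires, +7 burnt)
  -> target ignites at step 2
Step 3: cell (4,0)='.' (+6 fires, +6 burnt)
Step 4: cell (4,0)='.' (+6 fires, +6 burnt)
Step 5: cell (4,0)='.' (+5 fires, +6 burnt)
Step 6: cell (4,0)='.' (+2 fires, +5 burnt)
Step 7: cell (4,0)='.' (+0 fires, +2 burnt)
  fire out at step 7

2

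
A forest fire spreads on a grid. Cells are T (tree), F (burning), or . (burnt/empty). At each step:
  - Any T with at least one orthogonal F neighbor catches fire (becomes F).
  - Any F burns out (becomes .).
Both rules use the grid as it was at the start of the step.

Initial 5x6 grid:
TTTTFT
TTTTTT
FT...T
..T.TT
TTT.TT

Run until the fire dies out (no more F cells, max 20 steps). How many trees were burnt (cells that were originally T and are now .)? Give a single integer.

Step 1: +5 fires, +2 burnt (F count now 5)
Step 2: +5 fires, +5 burnt (F count now 5)
Step 3: +3 fires, +5 burnt (F count now 3)
Step 4: +1 fires, +3 burnt (F count now 1)
Step 5: +2 fires, +1 burnt (F count now 2)
Step 6: +1 fires, +2 burnt (F count now 1)
Step 7: +0 fires, +1 burnt (F count now 0)
Fire out after step 7
Initially T: 21, now '.': 26
Total burnt (originally-T cells now '.'): 17

Answer: 17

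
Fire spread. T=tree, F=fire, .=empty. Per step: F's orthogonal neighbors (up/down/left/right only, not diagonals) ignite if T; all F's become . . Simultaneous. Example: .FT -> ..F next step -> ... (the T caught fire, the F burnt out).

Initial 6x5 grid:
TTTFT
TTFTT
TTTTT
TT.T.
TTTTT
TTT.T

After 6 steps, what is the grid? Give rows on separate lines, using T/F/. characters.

Step 1: 5 trees catch fire, 2 burn out
  TTF.F
  TF.FT
  TTFTT
  TT.T.
  TTTTT
  TTT.T
Step 2: 5 trees catch fire, 5 burn out
  TF...
  F...F
  TF.FT
  TT.T.
  TTTTT
  TTT.T
Step 3: 5 trees catch fire, 5 burn out
  F....
  .....
  F...F
  TF.F.
  TTTTT
  TTT.T
Step 4: 3 trees catch fire, 5 burn out
  .....
  .....
  .....
  F....
  TFTFT
  TTT.T
Step 5: 4 trees catch fire, 3 burn out
  .....
  .....
  .....
  .....
  F.F.F
  TFT.T
Step 6: 3 trees catch fire, 4 burn out
  .....
  .....
  .....
  .....
  .....
  F.F.F

.....
.....
.....
.....
.....
F.F.F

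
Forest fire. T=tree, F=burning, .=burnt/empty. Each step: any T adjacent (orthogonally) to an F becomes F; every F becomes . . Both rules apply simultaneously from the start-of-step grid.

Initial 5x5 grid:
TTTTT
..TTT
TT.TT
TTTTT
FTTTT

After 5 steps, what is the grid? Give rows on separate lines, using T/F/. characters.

Step 1: 2 trees catch fire, 1 burn out
  TTTTT
  ..TTT
  TT.TT
  FTTTT
  .FTTT
Step 2: 3 trees catch fire, 2 burn out
  TTTTT
  ..TTT
  FT.TT
  .FTTT
  ..FTT
Step 3: 3 trees catch fire, 3 burn out
  TTTTT
  ..TTT
  .F.TT
  ..FTT
  ...FT
Step 4: 2 trees catch fire, 3 burn out
  TTTTT
  ..TTT
  ...TT
  ...FT
  ....F
Step 5: 2 trees catch fire, 2 burn out
  TTTTT
  ..TTT
  ...FT
  ....F
  .....

TTTTT
..TTT
...FT
....F
.....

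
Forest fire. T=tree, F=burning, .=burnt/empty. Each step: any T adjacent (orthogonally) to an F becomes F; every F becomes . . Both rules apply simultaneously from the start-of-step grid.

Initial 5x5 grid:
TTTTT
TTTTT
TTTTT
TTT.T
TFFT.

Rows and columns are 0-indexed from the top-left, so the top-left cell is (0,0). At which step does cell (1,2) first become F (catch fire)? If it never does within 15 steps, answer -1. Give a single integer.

Step 1: cell (1,2)='T' (+4 fires, +2 burnt)
Step 2: cell (1,2)='T' (+3 fires, +4 burnt)
Step 3: cell (1,2)='F' (+4 fires, +3 burnt)
  -> target ignites at step 3
Step 4: cell (1,2)='.' (+5 fires, +4 burnt)
Step 5: cell (1,2)='.' (+4 fires, +5 burnt)
Step 6: cell (1,2)='.' (+1 fires, +4 burnt)
Step 7: cell (1,2)='.' (+0 fires, +1 burnt)
  fire out at step 7

3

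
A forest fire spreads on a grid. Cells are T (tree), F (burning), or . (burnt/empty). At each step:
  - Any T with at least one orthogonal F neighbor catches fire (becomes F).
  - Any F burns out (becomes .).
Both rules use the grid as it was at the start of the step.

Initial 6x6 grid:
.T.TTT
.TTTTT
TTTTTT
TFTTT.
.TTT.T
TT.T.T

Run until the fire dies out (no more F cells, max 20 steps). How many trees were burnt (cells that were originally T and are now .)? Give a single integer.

Answer: 25

Derivation:
Step 1: +4 fires, +1 burnt (F count now 4)
Step 2: +6 fires, +4 burnt (F count now 6)
Step 3: +6 fires, +6 burnt (F count now 6)
Step 4: +3 fires, +6 burnt (F count now 3)
Step 5: +3 fires, +3 burnt (F count now 3)
Step 6: +2 fires, +3 burnt (F count now 2)
Step 7: +1 fires, +2 burnt (F count now 1)
Step 8: +0 fires, +1 burnt (F count now 0)
Fire out after step 8
Initially T: 27, now '.': 34
Total burnt (originally-T cells now '.'): 25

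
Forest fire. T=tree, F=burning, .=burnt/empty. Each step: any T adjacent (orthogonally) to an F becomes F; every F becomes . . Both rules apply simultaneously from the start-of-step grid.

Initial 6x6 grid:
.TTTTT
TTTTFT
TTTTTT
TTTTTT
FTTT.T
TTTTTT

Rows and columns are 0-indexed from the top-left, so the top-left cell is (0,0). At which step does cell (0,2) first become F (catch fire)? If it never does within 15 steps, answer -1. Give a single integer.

Step 1: cell (0,2)='T' (+7 fires, +2 burnt)
Step 2: cell (0,2)='T' (+10 fires, +7 burnt)
Step 3: cell (0,2)='F' (+10 fires, +10 burnt)
  -> target ignites at step 3
Step 4: cell (0,2)='.' (+3 fires, +10 burnt)
Step 5: cell (0,2)='.' (+2 fires, +3 burnt)
Step 6: cell (0,2)='.' (+0 fires, +2 burnt)
  fire out at step 6

3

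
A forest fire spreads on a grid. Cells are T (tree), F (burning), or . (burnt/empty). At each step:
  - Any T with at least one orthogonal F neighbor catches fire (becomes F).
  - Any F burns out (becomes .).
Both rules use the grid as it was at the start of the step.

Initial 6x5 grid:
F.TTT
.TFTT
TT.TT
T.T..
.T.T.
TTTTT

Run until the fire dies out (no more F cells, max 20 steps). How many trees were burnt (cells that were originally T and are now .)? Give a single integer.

Answer: 11

Derivation:
Step 1: +3 fires, +2 burnt (F count now 3)
Step 2: +4 fires, +3 burnt (F count now 4)
Step 3: +3 fires, +4 burnt (F count now 3)
Step 4: +1 fires, +3 burnt (F count now 1)
Step 5: +0 fires, +1 burnt (F count now 0)
Fire out after step 5
Initially T: 19, now '.': 22
Total burnt (originally-T cells now '.'): 11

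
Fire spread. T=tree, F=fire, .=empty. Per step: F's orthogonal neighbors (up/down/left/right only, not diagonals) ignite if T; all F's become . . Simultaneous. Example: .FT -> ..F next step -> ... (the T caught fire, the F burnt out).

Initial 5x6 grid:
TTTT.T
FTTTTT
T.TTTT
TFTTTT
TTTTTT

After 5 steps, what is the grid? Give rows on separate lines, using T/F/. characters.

Step 1: 6 trees catch fire, 2 burn out
  FTTT.T
  .FTTTT
  F.TTTT
  F.FTTT
  TFTTTT
Step 2: 6 trees catch fire, 6 burn out
  .FTT.T
  ..FTTT
  ..FTTT
  ...FTT
  F.FTTT
Step 3: 5 trees catch fire, 6 burn out
  ..FT.T
  ...FTT
  ...FTT
  ....FT
  ...FTT
Step 4: 5 trees catch fire, 5 burn out
  ...F.T
  ....FT
  ....FT
  .....F
  ....FT
Step 5: 3 trees catch fire, 5 burn out
  .....T
  .....F
  .....F
  ......
  .....F

.....T
.....F
.....F
......
.....F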